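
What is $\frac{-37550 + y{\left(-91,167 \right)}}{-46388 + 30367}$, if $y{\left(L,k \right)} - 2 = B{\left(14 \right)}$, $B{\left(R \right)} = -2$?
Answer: $\frac{37550}{16021} \approx 2.3438$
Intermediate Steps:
$y{\left(L,k \right)} = 0$ ($y{\left(L,k \right)} = 2 - 2 = 0$)
$\frac{-37550 + y{\left(-91,167 \right)}}{-46388 + 30367} = \frac{-37550 + 0}{-46388 + 30367} = - \frac{37550}{-16021} = \left(-37550\right) \left(- \frac{1}{16021}\right) = \frac{37550}{16021}$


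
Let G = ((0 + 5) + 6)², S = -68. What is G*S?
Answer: -8228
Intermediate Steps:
G = 121 (G = (5 + 6)² = 11² = 121)
G*S = 121*(-68) = -8228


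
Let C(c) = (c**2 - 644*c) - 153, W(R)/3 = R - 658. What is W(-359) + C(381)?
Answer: -103407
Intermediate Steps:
W(R) = -1974 + 3*R (W(R) = 3*(R - 658) = 3*(-658 + R) = -1974 + 3*R)
C(c) = -153 + c**2 - 644*c
W(-359) + C(381) = (-1974 + 3*(-359)) + (-153 + 381**2 - 644*381) = (-1974 - 1077) + (-153 + 145161 - 245364) = -3051 - 100356 = -103407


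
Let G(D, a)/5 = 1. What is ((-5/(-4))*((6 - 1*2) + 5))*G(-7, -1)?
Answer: 225/4 ≈ 56.250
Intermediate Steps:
G(D, a) = 5 (G(D, a) = 5*1 = 5)
((-5/(-4))*((6 - 1*2) + 5))*G(-7, -1) = ((-5/(-4))*((6 - 1*2) + 5))*5 = ((-5*(-¼))*((6 - 2) + 5))*5 = (5*(4 + 5)/4)*5 = ((5/4)*9)*5 = (45/4)*5 = 225/4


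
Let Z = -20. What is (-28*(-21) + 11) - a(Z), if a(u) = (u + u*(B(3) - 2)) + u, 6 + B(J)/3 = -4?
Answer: -1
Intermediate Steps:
B(J) = -30 (B(J) = -18 + 3*(-4) = -18 - 12 = -30)
a(u) = -30*u (a(u) = (u + u*(-30 - 2)) + u = (u + u*(-32)) + u = (u - 32*u) + u = -31*u + u = -30*u)
(-28*(-21) + 11) - a(Z) = (-28*(-21) + 11) - (-30)*(-20) = (588 + 11) - 1*600 = 599 - 600 = -1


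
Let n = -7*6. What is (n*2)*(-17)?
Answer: 1428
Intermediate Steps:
n = -42
(n*2)*(-17) = -42*2*(-17) = -84*(-17) = 1428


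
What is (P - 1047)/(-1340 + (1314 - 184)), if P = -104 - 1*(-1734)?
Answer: -583/210 ≈ -2.7762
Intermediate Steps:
P = 1630 (P = -104 + 1734 = 1630)
(P - 1047)/(-1340 + (1314 - 184)) = (1630 - 1047)/(-1340 + (1314 - 184)) = 583/(-1340 + 1130) = 583/(-210) = 583*(-1/210) = -583/210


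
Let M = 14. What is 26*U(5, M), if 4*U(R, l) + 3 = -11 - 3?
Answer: -221/2 ≈ -110.50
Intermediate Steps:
U(R, l) = -17/4 (U(R, l) = -¾ + (-11 - 3)/4 = -¾ + (¼)*(-14) = -¾ - 7/2 = -17/4)
26*U(5, M) = 26*(-17/4) = -221/2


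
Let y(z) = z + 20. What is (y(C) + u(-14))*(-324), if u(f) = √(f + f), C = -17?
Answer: -972 - 648*I*√7 ≈ -972.0 - 1714.4*I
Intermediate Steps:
y(z) = 20 + z
u(f) = √2*√f (u(f) = √(2*f) = √2*√f)
(y(C) + u(-14))*(-324) = ((20 - 17) + √2*√(-14))*(-324) = (3 + √2*(I*√14))*(-324) = (3 + 2*I*√7)*(-324) = -972 - 648*I*√7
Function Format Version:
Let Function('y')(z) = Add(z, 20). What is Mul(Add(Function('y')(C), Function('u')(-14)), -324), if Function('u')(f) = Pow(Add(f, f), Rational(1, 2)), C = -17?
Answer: Add(-972, Mul(-648, I, Pow(7, Rational(1, 2)))) ≈ Add(-972.00, Mul(-1714.4, I))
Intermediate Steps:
Function('y')(z) = Add(20, z)
Function('u')(f) = Mul(Pow(2, Rational(1, 2)), Pow(f, Rational(1, 2))) (Function('u')(f) = Pow(Mul(2, f), Rational(1, 2)) = Mul(Pow(2, Rational(1, 2)), Pow(f, Rational(1, 2))))
Mul(Add(Function('y')(C), Function('u')(-14)), -324) = Mul(Add(Add(20, -17), Mul(Pow(2, Rational(1, 2)), Pow(-14, Rational(1, 2)))), -324) = Mul(Add(3, Mul(Pow(2, Rational(1, 2)), Mul(I, Pow(14, Rational(1, 2))))), -324) = Mul(Add(3, Mul(2, I, Pow(7, Rational(1, 2)))), -324) = Add(-972, Mul(-648, I, Pow(7, Rational(1, 2))))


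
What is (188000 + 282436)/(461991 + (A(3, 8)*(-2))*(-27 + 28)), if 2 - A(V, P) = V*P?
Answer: 470436/462035 ≈ 1.0182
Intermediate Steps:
A(V, P) = 2 - P*V (A(V, P) = 2 - V*P = 2 - P*V)
(188000 + 282436)/(461991 + (A(3, 8)*(-2))*(-27 + 28)) = (188000 + 282436)/(461991 + ((2 - 1*8*3)*(-2))*(-27 + 28)) = 470436/(461991 + ((2 - 24)*(-2))*1) = 470436/(461991 - 22*(-2)*1) = 470436/(461991 + 44*1) = 470436/(461991 + 44) = 470436/462035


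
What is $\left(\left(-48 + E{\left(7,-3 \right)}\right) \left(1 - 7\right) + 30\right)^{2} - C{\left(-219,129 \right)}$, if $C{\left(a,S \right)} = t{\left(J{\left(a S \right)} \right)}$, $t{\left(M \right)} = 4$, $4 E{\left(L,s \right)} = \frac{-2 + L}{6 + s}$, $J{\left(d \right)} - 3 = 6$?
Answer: $\frac{398145}{4} \approx 99536.0$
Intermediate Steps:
$J{\left(d \right)} = 9$ ($J{\left(d \right)} = 3 + 6 = 9$)
$E{\left(L,s \right)} = \frac{-2 + L}{4 \left(6 + s\right)}$ ($E{\left(L,s \right)} = \frac{\left(-2 + L\right) \frac{1}{6 + s}}{4} = \frac{\frac{1}{6 + s} \left(-2 + L\right)}{4} = \frac{-2 + L}{4 \left(6 + s\right)}$)
$C{\left(a,S \right)} = 4$
$\left(\left(-48 + E{\left(7,-3 \right)}\right) \left(1 - 7\right) + 30\right)^{2} - C{\left(-219,129 \right)} = \left(\left(-48 + \frac{-2 + 7}{4 \left(6 - 3\right)}\right) \left(1 - 7\right) + 30\right)^{2} - 4 = \left(\left(-48 + \frac{1}{4} \cdot \frac{1}{3} \cdot 5\right) \left(-6\right) + 30\right)^{2} - 4 = \left(\left(-48 + \frac{5}{12}\right) \left(-6\right) + 30\right)^{2} - 4 = \left(\left(- \frac{571}{12}\right) \left(-6\right) + 30\right)^{2} - 4 = \left(\frac{571}{2} + 30\right)^{2} - 4 = \left(\frac{631}{2}\right)^{2} - 4 = \frac{398161}{4} - 4 = \frac{398145}{4}$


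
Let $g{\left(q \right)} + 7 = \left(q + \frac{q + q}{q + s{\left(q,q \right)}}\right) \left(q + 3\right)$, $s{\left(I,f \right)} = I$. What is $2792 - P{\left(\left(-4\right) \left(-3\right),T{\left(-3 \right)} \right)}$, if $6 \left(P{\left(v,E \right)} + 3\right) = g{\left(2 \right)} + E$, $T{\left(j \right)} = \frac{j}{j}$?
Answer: $\frac{5587}{2} \approx 2793.5$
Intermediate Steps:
$g{\left(q \right)} = -7 + \left(1 + q\right) \left(3 + q\right)$ ($g{\left(q \right)} = -7 + \left(q + \frac{q + q}{q + q}\right) \left(q + 3\right) = -7 + \left(q + \frac{2 q}{2 q}\right) \left(3 + q\right) = -7 + \left(q + 2 q \frac{1}{2 q}\right) \left(3 + q\right) = -7 + \left(q + 1\right) \left(3 + q\right) = -7 + \left(1 + q\right) \left(3 + q\right)$)
$T{\left(j \right)} = 1$
$P{\left(v,E \right)} = - \frac{5}{3} + \frac{E}{6}$ ($P{\left(v,E \right)} = -3 + \frac{\left(-4 + 2^{2} + 4 \cdot 2\right) + E}{6} = -3 + \frac{\left(-4 + 4 + 8\right) + E}{6} = -3 + \frac{8 + E}{6} = -3 + \left(\frac{4}{3} + \frac{E}{6}\right) = - \frac{5}{3} + \frac{E}{6}$)
$2792 - P{\left(\left(-4\right) \left(-3\right),T{\left(-3 \right)} \right)} = 2792 - \left(- \frac{5}{3} + \frac{1}{6} \cdot 1\right) = 2792 - \left(- \frac{5}{3} + \frac{1}{6}\right) = 2792 - - \frac{3}{2} = 2792 + \frac{3}{2} = \frac{5587}{2}$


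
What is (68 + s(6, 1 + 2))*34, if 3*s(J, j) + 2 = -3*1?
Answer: 6766/3 ≈ 2255.3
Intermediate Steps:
s(J, j) = -5/3 (s(J, j) = -2/3 + (-3*1)/3 = -2/3 + (1/3)*(-3) = -2/3 - 1 = -5/3)
(68 + s(6, 1 + 2))*34 = (68 - 5/3)*34 = (199/3)*34 = 6766/3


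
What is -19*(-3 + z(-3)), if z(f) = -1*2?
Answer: 95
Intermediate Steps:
z(f) = -2
-19*(-3 + z(-3)) = -19*(-3 - 2) = -19*(-5) = 95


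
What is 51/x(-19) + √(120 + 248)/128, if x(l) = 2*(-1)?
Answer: -51/2 + √23/32 ≈ -25.350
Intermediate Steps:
x(l) = -2
51/x(-19) + √(120 + 248)/128 = 51/(-2) + √(120 + 248)/128 = 51*(-½) + √368*(1/128) = -51/2 + (4*√23)*(1/128) = -51/2 + √23/32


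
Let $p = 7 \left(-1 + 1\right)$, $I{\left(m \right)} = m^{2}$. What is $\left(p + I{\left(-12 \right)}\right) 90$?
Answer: $12960$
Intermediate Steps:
$p = 0$ ($p = 7 \cdot 0 = 0$)
$\left(p + I{\left(-12 \right)}\right) 90 = \left(0 + \left(-12\right)^{2}\right) 90 = \left(0 + 144\right) 90 = 144 \cdot 90 = 12960$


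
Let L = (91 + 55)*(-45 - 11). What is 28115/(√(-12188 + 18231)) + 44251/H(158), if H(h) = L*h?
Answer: -44251/1291808 + 28115*√6043/6043 ≈ 361.64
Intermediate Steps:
L = -8176 (L = 146*(-56) = -8176)
H(h) = -8176*h
28115/(√(-12188 + 18231)) + 44251/H(158) = 28115/(√(-12188 + 18231)) + 44251/((-8176*158)) = 28115/(√6043) + 44251/(-1291808) = 28115*(√6043/6043) + 44251*(-1/1291808) = 28115*√6043/6043 - 44251/1291808 = -44251/1291808 + 28115*√6043/6043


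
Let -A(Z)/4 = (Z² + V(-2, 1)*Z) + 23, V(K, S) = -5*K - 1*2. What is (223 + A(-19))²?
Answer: 497025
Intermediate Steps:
V(K, S) = -2 - 5*K (V(K, S) = -5*K - 2 = -2 - 5*K)
A(Z) = -92 - 32*Z - 4*Z² (A(Z) = -4*((Z² + (-2 - 5*(-2))*Z) + 23) = -4*((Z² + (-2 + 10)*Z) + 23) = -4*((Z² + 8*Z) + 23) = -4*(23 + Z² + 8*Z) = -92 - 32*Z - 4*Z²)
(223 + A(-19))² = (223 + (-92 - 32*(-19) - 4*(-19)²))² = (223 + (-92 + 608 - 4*361))² = (223 + (-92 + 608 - 1444))² = (223 - 928)² = (-705)² = 497025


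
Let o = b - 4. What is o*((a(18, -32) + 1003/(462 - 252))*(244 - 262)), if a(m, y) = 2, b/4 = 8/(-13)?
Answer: 51228/65 ≈ 788.12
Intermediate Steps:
b = -32/13 (b = 4*(8/(-13)) = 4*(8*(-1/13)) = 4*(-8/13) = -32/13 ≈ -2.4615)
o = -84/13 (o = -32/13 - 4 = -84/13 ≈ -6.4615)
o*((a(18, -32) + 1003/(462 - 252))*(244 - 262)) = -84*(2 + 1003/(462 - 252))*(244 - 262)/13 = -84*(2 + 1003/210)*(-18)/13 = -2846*(-18)/65 = -84/13*(-4269/35) = 51228/65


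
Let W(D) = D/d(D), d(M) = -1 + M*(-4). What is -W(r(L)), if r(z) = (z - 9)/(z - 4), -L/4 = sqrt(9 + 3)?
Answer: 3/16 + sqrt(3)/80 ≈ 0.20915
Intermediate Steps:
d(M) = -1 - 4*M
L = -8*sqrt(3) (L = -4*sqrt(9 + 3) = -8*sqrt(3) ≈ -13.856)
r(z) = (-9 + z)/(-4 + z)
W(D) = D/(-1 - 4*D)
-W(r(L)) = -(-1)*(-9 - 8*sqrt(3))/(-4 - 8*sqrt(3))/(1 + 4*((-9 - 8*sqrt(3))/(-4 - 8*sqrt(3)))) = -(-1)*(-9 - 8*sqrt(3))/(-4 - 8*sqrt(3))/(1 + 4*(-9 - 8*sqrt(3))/(-4 - 8*sqrt(3))) = -(-1)*(-9 - 8*sqrt(3))/((1 + 4*(-9 - 8*sqrt(3))/(-4 - 8*sqrt(3)))*(-4 - 8*sqrt(3))) = (-9 - 8*sqrt(3))/((1 + 4*(-9 - 8*sqrt(3))/(-4 - 8*sqrt(3)))*(-4 - 8*sqrt(3)))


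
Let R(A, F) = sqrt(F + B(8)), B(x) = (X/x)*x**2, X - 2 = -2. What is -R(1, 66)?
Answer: -sqrt(66) ≈ -8.1240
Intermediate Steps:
X = 0 (X = 2 - 2 = 0)
B(x) = 0 (B(x) = (0/x)*x**2 = 0*x**2 = 0)
R(A, F) = sqrt(F) (R(A, F) = sqrt(F + 0) = sqrt(F))
-R(1, 66) = -sqrt(66)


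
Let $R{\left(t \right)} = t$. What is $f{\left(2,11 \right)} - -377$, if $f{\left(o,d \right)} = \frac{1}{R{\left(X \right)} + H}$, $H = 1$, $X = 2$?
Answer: $\frac{1132}{3} \approx 377.33$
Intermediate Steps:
$f{\left(o,d \right)} = \frac{1}{3}$ ($f{\left(o,d \right)} = \frac{1}{2 + 1} = \frac{1}{3}$)
$f{\left(2,11 \right)} - -377 = \frac{1}{3} - -377 = \frac{1}{3} + 377 = \frac{1132}{3}$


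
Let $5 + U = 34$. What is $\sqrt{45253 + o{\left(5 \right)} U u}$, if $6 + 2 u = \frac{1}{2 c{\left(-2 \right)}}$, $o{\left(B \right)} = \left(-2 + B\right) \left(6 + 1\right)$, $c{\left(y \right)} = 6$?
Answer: $\frac{\sqrt{695222}}{4} \approx 208.45$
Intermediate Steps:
$U = 29$ ($U = -5 + 34 = 29$)
$o{\left(B \right)} = -14 + 7 B$ ($o{\left(B \right)} = \left(-2 + B\right) 7 = -14 + 7 B$)
$u = - \frac{71}{24}$ ($u = -3 + \frac{1}{2 \cdot 2 \cdot 6} = -3 + \frac{1}{2 \cdot 12} = -3 + \frac{1}{2} \cdot \frac{1}{12} = -3 + \frac{1}{24} = - \frac{71}{24} \approx -2.9583$)
$\sqrt{45253 + o{\left(5 \right)} U u} = \sqrt{45253 + \left(-14 + 7 \cdot 5\right) 29 \left(- \frac{71}{24}\right)} = \sqrt{45253 + \left(-14 + 35\right) 29 \left(- \frac{71}{24}\right)} = \sqrt{45253 + 21 \cdot 29 \left(- \frac{71}{24}\right)} = \sqrt{45253 + 609 \left(- \frac{71}{24}\right)} = \sqrt{45253 - \frac{14413}{8}} = \sqrt{\frac{347611}{8}} = \frac{\sqrt{695222}}{4}$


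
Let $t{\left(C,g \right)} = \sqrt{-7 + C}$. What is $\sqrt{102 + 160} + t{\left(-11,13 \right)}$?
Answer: $\sqrt{262} + 3 i \sqrt{2} \approx 16.186 + 4.2426 i$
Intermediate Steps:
$\sqrt{102 + 160} + t{\left(-11,13 \right)} = \sqrt{102 + 160} + \sqrt{-7 - 11} = \sqrt{262} + \sqrt{-18} = \sqrt{262} + 3 i \sqrt{2}$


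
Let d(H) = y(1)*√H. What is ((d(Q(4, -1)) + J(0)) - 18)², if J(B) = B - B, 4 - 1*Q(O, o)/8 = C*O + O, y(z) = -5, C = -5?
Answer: 4324 + 720*√10 ≈ 6600.8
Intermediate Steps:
Q(O, o) = 32 + 32*O (Q(O, o) = 32 - 8*(-5*O + O) = 32 - (-32)*O = 32 + 32*O)
J(B) = 0
d(H) = -5*√H
((d(Q(4, -1)) + J(0)) - 18)² = ((-5*√(32 + 32*4) + 0) - 18)² = ((-5*√(32 + 128) + 0) - 18)² = ((-20*√10 + 0) - 18)² = (-20*√10 - 18)² = (-18 - 20*√10)²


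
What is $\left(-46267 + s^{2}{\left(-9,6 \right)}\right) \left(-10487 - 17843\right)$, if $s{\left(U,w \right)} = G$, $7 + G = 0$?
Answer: $1309355940$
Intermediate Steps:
$G = -7$ ($G = -7 + 0 = -7$)
$s{\left(U,w \right)} = -7$
$\left(-46267 + s^{2}{\left(-9,6 \right)}\right) \left(-10487 - 17843\right) = \left(-46267 + \left(-7\right)^{2}\right) \left(-10487 - 17843\right) = \left(-46267 + 49\right) \left(-28330\right) = \left(-46218\right) \left(-28330\right) = 1309355940$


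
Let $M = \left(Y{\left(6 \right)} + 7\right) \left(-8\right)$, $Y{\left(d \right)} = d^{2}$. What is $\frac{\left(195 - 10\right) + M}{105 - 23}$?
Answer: $- \frac{159}{82} \approx -1.939$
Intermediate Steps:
$M = -344$ ($M = \left(6^{2} + 7\right) \left(-8\right) = \left(36 + 7\right) \left(-8\right) = 43 \left(-8\right) = -344$)
$\frac{\left(195 - 10\right) + M}{105 - 23} = \frac{\left(195 - 10\right) - 344}{105 - 23} = \frac{\left(195 - 10\right) - 344}{82} = \left(185 - 344\right) \frac{1}{82} = \left(-159\right) \frac{1}{82} = - \frac{159}{82}$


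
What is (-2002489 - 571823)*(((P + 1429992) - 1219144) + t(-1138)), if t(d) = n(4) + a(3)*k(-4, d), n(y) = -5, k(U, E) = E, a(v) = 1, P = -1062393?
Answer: 2195084950656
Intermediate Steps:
t(d) = -5 + d (t(d) = -5 + 1*d = -5 + d)
(-2002489 - 571823)*(((P + 1429992) - 1219144) + t(-1138)) = (-2002489 - 571823)*(((-1062393 + 1429992) - 1219144) + (-5 - 1138)) = -2574312*((367599 - 1219144) - 1143) = -2574312*(-851545 - 1143) = -2574312*(-852688) = 2195084950656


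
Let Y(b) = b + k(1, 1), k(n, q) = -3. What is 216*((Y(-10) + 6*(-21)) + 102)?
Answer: -7992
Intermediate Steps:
Y(b) = -3 + b (Y(b) = b - 3 = -3 + b)
216*((Y(-10) + 6*(-21)) + 102) = 216*(((-3 - 10) + 6*(-21)) + 102) = 216*((-13 - 126) + 102) = 216*(-139 + 102) = 216*(-37) = -7992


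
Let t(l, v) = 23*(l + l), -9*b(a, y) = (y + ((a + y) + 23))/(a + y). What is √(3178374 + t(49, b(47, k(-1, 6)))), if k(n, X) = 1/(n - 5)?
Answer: 2*√795157 ≈ 1783.4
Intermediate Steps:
k(n, X) = 1/(-5 + n)
b(a, y) = -(23 + a + 2*y)/(9*(a + y)) (b(a, y) = -(y + ((a + y) + 23))/(9*(a + y)) = -(y + (23 + a + y))/(9*(a + y)) = -(23 + a + 2*y)/(9*(a + y)))
t(l, v) = 46*l (t(l, v) = 23*(2*l) = 46*l)
√(3178374 + t(49, b(47, k(-1, 6)))) = √(3178374 + 46*49) = √(3178374 + 2254) = √3180628 = 2*√795157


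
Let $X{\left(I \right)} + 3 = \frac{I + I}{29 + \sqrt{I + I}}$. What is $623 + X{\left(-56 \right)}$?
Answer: $\frac{587612}{953} + \frac{448 i \sqrt{7}}{953} \approx 616.59 + 1.2438 i$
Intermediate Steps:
$X{\left(I \right)} = -3 + \frac{2 I}{29 + \sqrt{2} \sqrt{I}}$ ($X{\left(I \right)} = -3 + \frac{I + I}{29 + \sqrt{I + I}} = -3 + \frac{2 I}{29 + \sqrt{2 I}} = -3 + \frac{2 I}{29 + \sqrt{2} \sqrt{I}}$)
$623 + X{\left(-56 \right)} = 623 + \frac{-87 + 2 \left(-56\right) - 3 \sqrt{2} \sqrt{-56}}{29 + \sqrt{2} \sqrt{-56}} = 623 + \frac{-87 - 112 - 3 \sqrt{2} \cdot 2 i \sqrt{14}}{29 + \sqrt{2} \cdot 2 i \sqrt{14}} = 623 + \frac{-87 - 112 - 12 i \sqrt{7}}{29 + 4 i \sqrt{7}} = 623 + \frac{-199 - 12 i \sqrt{7}}{29 + 4 i \sqrt{7}}$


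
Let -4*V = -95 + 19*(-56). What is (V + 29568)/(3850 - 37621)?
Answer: -119431/135084 ≈ -0.88412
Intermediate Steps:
V = 1159/4 (V = -(-95 + 19*(-56))/4 = -(-95 - 1064)/4 = -¼*(-1159) = 1159/4 ≈ 289.75)
(V + 29568)/(3850 - 37621) = (1159/4 + 29568)/(3850 - 37621) = (119431/4)/(-33771) = (119431/4)*(-1/33771) = -119431/135084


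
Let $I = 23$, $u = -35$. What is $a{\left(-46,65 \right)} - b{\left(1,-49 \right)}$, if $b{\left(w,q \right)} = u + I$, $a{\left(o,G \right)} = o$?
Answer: $-34$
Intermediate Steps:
$b{\left(w,q \right)} = -12$ ($b{\left(w,q \right)} = -35 + 23 = -12$)
$a{\left(-46,65 \right)} - b{\left(1,-49 \right)} = -46 - -12 = -46 + 12 = -34$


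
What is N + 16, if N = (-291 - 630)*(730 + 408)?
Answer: -1048082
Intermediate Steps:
N = -1048098 (N = -921*1138 = -1048098)
N + 16 = -1048098 + 16 = -1048082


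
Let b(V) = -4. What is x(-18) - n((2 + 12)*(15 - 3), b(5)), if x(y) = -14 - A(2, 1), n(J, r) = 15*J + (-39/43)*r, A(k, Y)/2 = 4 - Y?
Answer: -109376/43 ≈ -2543.6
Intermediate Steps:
A(k, Y) = 8 - 2*Y (A(k, Y) = 2*(4 - Y) = 8 - 2*Y)
n(J, r) = 15*J - 39*r/43 (n(J, r) = 15*J + (-39*1/43)*r = 15*J - 39*r/43)
x(y) = -20 (x(y) = -14 - (8 - 2*1) = -14 - (8 - 2) = -14 - 1*6 = -14 - 6 = -20)
x(-18) - n((2 + 12)*(15 - 3), b(5)) = -20 - (15*((2 + 12)*(15 - 3)) - 39/43*(-4)) = -20 - (15*(14*12) + 156/43) = -20 - (15*168 + 156/43) = -20 - (2520 + 156/43) = -20 - 1*108516/43 = -20 - 108516/43 = -109376/43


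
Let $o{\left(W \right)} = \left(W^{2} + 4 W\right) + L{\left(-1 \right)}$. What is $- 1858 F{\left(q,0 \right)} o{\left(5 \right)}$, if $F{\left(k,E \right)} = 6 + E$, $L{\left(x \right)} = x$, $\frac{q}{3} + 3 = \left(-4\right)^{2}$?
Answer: $-490512$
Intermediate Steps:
$q = 39$ ($q = -9 + 3 \left(-4\right)^{2} = -9 + 3 \cdot 16 = -9 + 48 = 39$)
$o{\left(W \right)} = -1 + W^{2} + 4 W$ ($o{\left(W \right)} = \left(W^{2} + 4 W\right) - 1 = -1 + W^{2} + 4 W$)
$- 1858 F{\left(q,0 \right)} o{\left(5 \right)} = - 1858 \left(6 + 0\right) \left(-1 + 5^{2} + 4 \cdot 5\right) = - 1858 \cdot 6 \left(-1 + 25 + 20\right) = - 1858 \cdot 6 \cdot 44 = \left(-1858\right) 264 = -490512$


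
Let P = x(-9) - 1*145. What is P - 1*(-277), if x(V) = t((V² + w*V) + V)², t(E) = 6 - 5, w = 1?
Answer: 133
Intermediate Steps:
t(E) = 1
x(V) = 1 (x(V) = 1² = 1)
P = -144 (P = 1 - 1*145 = 1 - 145 = -144)
P - 1*(-277) = -144 - 1*(-277) = -144 + 277 = 133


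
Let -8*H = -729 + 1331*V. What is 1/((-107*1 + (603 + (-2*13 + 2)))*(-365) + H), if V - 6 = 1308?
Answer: -8/3126445 ≈ -2.5588e-6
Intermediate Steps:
V = 1314 (V = 6 + 1308 = 1314)
H = -1748205/8 (H = -(-729 + 1331*1314)/8 = -(-729 + 1748934)/8 = -⅛*1748205 = -1748205/8 ≈ -2.1853e+5)
1/((-107*1 + (603 + (-2*13 + 2)))*(-365) + H) = 1/((-107*1 + (603 + (-2*13 + 2)))*(-365) - 1748205/8) = 1/((-107 + (603 + (-26 + 2)))*(-365) - 1748205/8) = 1/((-107 + (603 - 24))*(-365) - 1748205/8) = 1/((-107 + 579)*(-365) - 1748205/8) = 1/(472*(-365) - 1748205/8) = 1/(-172280 - 1748205/8) = 1/(-3126445/8) = -8/3126445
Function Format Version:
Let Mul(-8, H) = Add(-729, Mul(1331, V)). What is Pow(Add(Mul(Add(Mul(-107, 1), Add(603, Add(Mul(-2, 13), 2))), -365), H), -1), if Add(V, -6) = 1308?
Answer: Rational(-8, 3126445) ≈ -2.5588e-6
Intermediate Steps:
V = 1314 (V = Add(6, 1308) = 1314)
H = Rational(-1748205, 8) (H = Mul(Rational(-1, 8), Add(-729, Mul(1331, 1314))) = Mul(Rational(-1, 8), Add(-729, 1748934)) = Mul(Rational(-1, 8), 1748205) = Rational(-1748205, 8) ≈ -2.1853e+5)
Pow(Add(Mul(Add(Mul(-107, 1), Add(603, Add(Mul(-2, 13), 2))), -365), H), -1) = Pow(Add(Mul(Add(Mul(-107, 1), Add(603, Add(Mul(-2, 13), 2))), -365), Rational(-1748205, 8)), -1) = Pow(Add(Mul(Add(-107, Add(603, Add(-26, 2))), -365), Rational(-1748205, 8)), -1) = Pow(Add(Mul(Add(-107, Add(603, -24)), -365), Rational(-1748205, 8)), -1) = Pow(Add(Mul(Add(-107, 579), -365), Rational(-1748205, 8)), -1) = Pow(Add(Mul(472, -365), Rational(-1748205, 8)), -1) = Pow(Add(-172280, Rational(-1748205, 8)), -1) = Pow(Rational(-3126445, 8), -1) = Rational(-8, 3126445)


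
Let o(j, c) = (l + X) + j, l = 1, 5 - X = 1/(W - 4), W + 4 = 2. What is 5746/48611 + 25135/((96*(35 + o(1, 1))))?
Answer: 113190663/17888848 ≈ 6.3274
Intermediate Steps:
W = -2 (W = -4 + 2 = -2)
X = 31/6 (X = 5 - 1/(-2 - 4) = 5 - 1/(-6) = 5 - 1*(-⅙) = 5 + ⅙ = 31/6 ≈ 5.1667)
o(j, c) = 37/6 + j (o(j, c) = (1 + 31/6) + j = 37/6 + j)
5746/48611 + 25135/((96*(35 + o(1, 1)))) = 5746/48611 + 25135/((96*(35 + (37/6 + 1)))) = 5746*(1/48611) + 25135/((96*(35 + 43/6))) = 5746/48611 + 25135/((96*(253/6))) = 5746/48611 + 25135/4048 = 5746/48611 + 25135*(1/4048) = 5746/48611 + 2285/368 = 113190663/17888848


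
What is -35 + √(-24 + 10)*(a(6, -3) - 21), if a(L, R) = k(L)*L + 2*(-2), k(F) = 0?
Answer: -35 - 25*I*√14 ≈ -35.0 - 93.541*I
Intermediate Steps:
a(L, R) = -4 (a(L, R) = 0*L + 2*(-2) = 0 - 4 = -4)
-35 + √(-24 + 10)*(a(6, -3) - 21) = -35 + √(-24 + 10)*(-4 - 21) = -35 + √(-14)*(-25) = -35 + (I*√14)*(-25) = -35 - 25*I*√14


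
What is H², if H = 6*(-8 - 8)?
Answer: 9216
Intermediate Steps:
H = -96 (H = 6*(-16) = -96)
H² = (-96)² = 9216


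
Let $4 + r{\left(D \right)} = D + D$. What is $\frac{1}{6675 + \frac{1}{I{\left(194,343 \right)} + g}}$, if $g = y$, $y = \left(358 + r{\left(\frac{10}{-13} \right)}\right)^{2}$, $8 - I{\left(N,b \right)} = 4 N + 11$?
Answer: $\frac{20863073}{139261012444} \approx 0.00014981$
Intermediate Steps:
$r{\left(D \right)} = -4 + 2 D$ ($r{\left(D \right)} = -4 + \left(D + D\right) = -4 + 2 D$)
$I{\left(N,b \right)} = -3 - 4 N$ ($I{\left(N,b \right)} = 8 - \left(4 N + 11\right) = 8 - \left(11 + 4 N\right) = -3 - 4 N$)
$y = \frac{20994724}{169}$ ($y = \left(358 - \left(4 - 2 \frac{10}{-13}\right)\right)^{2} = \left(358 - \left(4 - 2 \cdot 10 \left(- \frac{1}{13}\right)\right)\right)^{2} = \left(358 + \left(-4 + 2 \left(- \frac{10}{13}\right)\right)\right)^{2} = \left(358 - \frac{72}{13}\right)^{2} = \left(\frac{4582}{13}\right)^{2} = \frac{20994724}{169} \approx 1.2423 \cdot 10^{5}$)
$g = \frac{20994724}{169} \approx 1.2423 \cdot 10^{5}$
$\frac{1}{6675 + \frac{1}{I{\left(194,343 \right)} + g}} = \frac{1}{6675 + \frac{1}{\left(-3 - 776\right) + \frac{20994724}{169}}} = \frac{1}{6675 + \frac{1}{-779 + \frac{20994724}{169}}} = \frac{1}{6675 + \frac{1}{\frac{20863073}{169}}} = \frac{1}{6675 + \frac{169}{20863073}} = \frac{1}{\frac{139261012444}{20863073}} = \frac{20863073}{139261012444}$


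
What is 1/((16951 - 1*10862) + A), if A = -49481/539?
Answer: 539/3232490 ≈ 0.00016674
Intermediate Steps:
A = -49481/539 (A = -49481*1/539 = -49481/539 ≈ -91.802)
1/((16951 - 1*10862) + A) = 1/((16951 - 1*10862) - 49481/539) = 1/((16951 - 10862) - 49481/539) = 1/(6089 - 49481/539) = 1/(3232490/539) = 539/3232490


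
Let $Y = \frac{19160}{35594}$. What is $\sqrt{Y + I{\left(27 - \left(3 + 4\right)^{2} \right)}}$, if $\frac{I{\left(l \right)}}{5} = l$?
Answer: $\frac{i \sqrt{25325170}}{481} \approx 10.462 i$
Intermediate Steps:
$I{\left(l \right)} = 5 l$
$Y = \frac{9580}{17797}$ ($Y = 19160 \cdot \frac{1}{35594} = \frac{9580}{17797} \approx 0.53829$)
$\sqrt{Y + I{\left(27 - \left(3 + 4\right)^{2} \right)}} = \sqrt{\frac{9580}{17797} + 5 \left(27 - \left(3 + 4\right)^{2}\right)} = \sqrt{\frac{9580}{17797} + 5 \left(27 - 7^{2}\right)} = \sqrt{\frac{9580}{17797} + 5 \left(27 - 49\right)} = \sqrt{\frac{9580}{17797} + 5 \left(-22\right)} = \sqrt{\frac{9580}{17797} - 110} = \sqrt{- \frac{1948090}{17797}} = \frac{i \sqrt{25325170}}{481}$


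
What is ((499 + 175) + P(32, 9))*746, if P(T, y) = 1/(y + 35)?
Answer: 11062061/22 ≈ 5.0282e+5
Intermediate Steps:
P(T, y) = 1/(35 + y)
((499 + 175) + P(32, 9))*746 = ((499 + 175) + 1/(35 + 9))*746 = (674 + 1/44)*746 = (29657/44)*746 = 11062061/22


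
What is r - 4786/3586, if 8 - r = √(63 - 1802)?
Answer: 11951/1793 - I*√1739 ≈ 6.6654 - 41.701*I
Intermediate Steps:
r = 8 - I*√1739 (r = 8 - √(63 - 1802) = 8 - √(-1739) = 8 - I*√1739 ≈ 8.0 - 41.701*I)
r - 4786/3586 = (8 - I*√1739) - 4786/3586 = (8 - I*√1739) - 4786*1/3586 = (8 - I*√1739) - 2393/1793 = 11951/1793 - I*√1739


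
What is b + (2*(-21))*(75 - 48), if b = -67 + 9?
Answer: -1192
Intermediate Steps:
b = -58
b + (2*(-21))*(75 - 48) = -58 + (2*(-21))*(75 - 48) = -58 - 42*27 = -58 - 1134 = -1192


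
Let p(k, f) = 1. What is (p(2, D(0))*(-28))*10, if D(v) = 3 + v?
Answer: -280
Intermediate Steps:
(p(2, D(0))*(-28))*10 = (1*(-28))*10 = -28*10 = -280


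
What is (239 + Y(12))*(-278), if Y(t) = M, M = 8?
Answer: -68666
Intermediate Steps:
Y(t) = 8
(239 + Y(12))*(-278) = (239 + 8)*(-278) = 247*(-278) = -68666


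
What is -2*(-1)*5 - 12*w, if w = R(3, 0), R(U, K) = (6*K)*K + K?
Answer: 10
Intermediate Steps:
R(U, K) = K + 6*K² (R(U, K) = 6*K² + K = K + 6*K²)
w = 0 (w = 0*(1 + 6*0) = 0*(1 + 0) = 0*1 = 0)
-2*(-1)*5 - 12*w = -2*(-1)*5 - 12*0 = 2*5 + 0 = 10 + 0 = 10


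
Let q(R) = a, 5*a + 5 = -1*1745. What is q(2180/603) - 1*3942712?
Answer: -3943062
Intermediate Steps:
a = -350 (a = -1 + (-1*1745)/5 = -1 + (1/5)*(-1745) = -1 - 349 = -350)
q(R) = -350
q(2180/603) - 1*3942712 = -350 - 1*3942712 = -350 - 3942712 = -3943062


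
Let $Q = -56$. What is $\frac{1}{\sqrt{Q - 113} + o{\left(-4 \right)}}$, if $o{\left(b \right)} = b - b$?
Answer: $- \frac{i}{13} \approx - 0.076923 i$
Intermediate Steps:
$o{\left(b \right)} = 0$
$\frac{1}{\sqrt{Q - 113} + o{\left(-4 \right)}} = \frac{1}{\sqrt{-56 - 113} + 0} = \frac{1}{\sqrt{-169} + 0} = \frac{1}{13 i + 0} = \frac{1}{13 i} = - \frac{i}{13}$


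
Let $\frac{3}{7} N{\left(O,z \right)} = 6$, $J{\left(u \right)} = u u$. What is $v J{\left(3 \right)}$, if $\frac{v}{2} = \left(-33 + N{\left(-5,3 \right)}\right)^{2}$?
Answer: $6498$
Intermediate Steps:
$J{\left(u \right)} = u^{2}$
$N{\left(O,z \right)} = 14$ ($N{\left(O,z \right)} = \frac{7}{3} \cdot 6 = 14$)
$v = 722$ ($v = 2 \left(-33 + 14\right)^{2} = 2 \left(-19\right)^{2} = 2 \cdot 361 = 722$)
$v J{\left(3 \right)} = 722 \cdot 3^{2} = 722 \cdot 9 = 6498$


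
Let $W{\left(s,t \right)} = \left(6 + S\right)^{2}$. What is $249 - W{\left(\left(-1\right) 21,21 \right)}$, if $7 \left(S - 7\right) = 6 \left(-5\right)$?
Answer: $\frac{8480}{49} \approx 173.06$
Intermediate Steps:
$S = \frac{19}{7}$ ($S = 7 + \frac{6 \left(-5\right)}{7} = 7 + \frac{1}{7} \left(-30\right) = 7 - \frac{30}{7} = \frac{19}{7} \approx 2.7143$)
$W{\left(s,t \right)} = \frac{3721}{49}$ ($W{\left(s,t \right)} = \left(6 + \frac{19}{7}\right)^{2} = \left(\frac{61}{7}\right)^{2} = \frac{3721}{49}$)
$249 - W{\left(\left(-1\right) 21,21 \right)} = 249 - \frac{3721}{49} = \frac{8480}{49}$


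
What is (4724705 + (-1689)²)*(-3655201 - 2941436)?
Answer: -49985528716362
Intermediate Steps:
(4724705 + (-1689)²)*(-3655201 - 2941436) = (4724705 + 2852721)*(-6596637) = 7577426*(-6596637) = -49985528716362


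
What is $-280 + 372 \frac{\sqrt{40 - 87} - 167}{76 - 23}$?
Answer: $- \frac{76964}{53} + \frac{372 i \sqrt{47}}{53} \approx -1452.2 + 48.119 i$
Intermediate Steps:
$-280 + 372 \frac{\sqrt{40 - 87} - 167}{76 - 23} = -280 + 372 \frac{\sqrt{-47} - 167}{53} = -280 + 372 \left(i \sqrt{47} - 167\right) \frac{1}{53} = -280 + 372 \left(-167 + i \sqrt{47}\right) \frac{1}{53} = -280 + 372 \left(- \frac{167}{53} + \frac{i \sqrt{47}}{53}\right) = -280 - \left(\frac{62124}{53} - \frac{372 i \sqrt{47}}{53}\right) = - \frac{76964}{53} + \frac{372 i \sqrt{47}}{53}$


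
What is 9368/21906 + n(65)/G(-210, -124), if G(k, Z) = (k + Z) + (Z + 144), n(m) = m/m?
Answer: 1459823/3439242 ≈ 0.42446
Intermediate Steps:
n(m) = 1
G(k, Z) = 144 + k + 2*Z (G(k, Z) = (Z + k) + (144 + Z) = 144 + k + 2*Z)
9368/21906 + n(65)/G(-210, -124) = 9368/21906 + 1/(144 - 210 + 2*(-124)) = 9368*(1/21906) + 1/(144 - 210 - 248) = 4684/10953 + 1/(-314) = 4684/10953 + 1*(-1/314) = 4684/10953 - 1/314 = 1459823/3439242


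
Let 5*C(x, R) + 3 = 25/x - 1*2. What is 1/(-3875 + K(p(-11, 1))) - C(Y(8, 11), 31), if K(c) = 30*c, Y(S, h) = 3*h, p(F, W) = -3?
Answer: 110987/130845 ≈ 0.84823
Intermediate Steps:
C(x, R) = -1 + 5/x (C(x, R) = -⅗ + (25/x - 1*2)/5 = -⅗ + (25/x - 2)/5 = -⅗ + (-2 + 25/x)/5 = -⅗ + (-⅖ + 5/x) = -1 + 5/x)
1/(-3875 + K(p(-11, 1))) - C(Y(8, 11), 31) = 1/(-3875 + 30*(-3)) - (5 - 3*11)/(3*11) = 1/(-3875 - 90) - (5 - 1*33)/33 = 1/(-3965) - (5 - 33)/33 = -1/3965 - (-28)/33 = -1/3965 - 1*(-28/33) = -1/3965 + 28/33 = 110987/130845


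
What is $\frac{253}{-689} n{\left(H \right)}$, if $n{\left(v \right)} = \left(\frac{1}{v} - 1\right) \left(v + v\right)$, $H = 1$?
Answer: $0$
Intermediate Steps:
$n{\left(v \right)} = 2 v \left(-1 + \frac{1}{v}\right)$ ($n{\left(v \right)} = \left(-1 + \frac{1}{v}\right) 2 v = 2 v \left(-1 + \frac{1}{v}\right)$)
$\frac{253}{-689} n{\left(H \right)} = \frac{253}{-689} \left(2 - 2\right) = 253 \left(- \frac{1}{689}\right) \left(2 - 2\right) = \left(- \frac{253}{689}\right) 0 = 0$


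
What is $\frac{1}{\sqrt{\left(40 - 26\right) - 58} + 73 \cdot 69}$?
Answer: $\frac{5037}{25371413} - \frac{2 i \sqrt{11}}{25371413} \approx 0.00019853 - 2.6145 \cdot 10^{-7} i$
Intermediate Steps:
$\frac{1}{\sqrt{\left(40 - 26\right) - 58} + 73 \cdot 69} = \frac{1}{\sqrt{\left(40 - 26\right) - 58} + 5037} = \frac{1}{\sqrt{14 - 58} + 5037} = \frac{1}{\sqrt{-44} + 5037} = \frac{1}{2 i \sqrt{11} + 5037} = \frac{1}{5037 + 2 i \sqrt{11}}$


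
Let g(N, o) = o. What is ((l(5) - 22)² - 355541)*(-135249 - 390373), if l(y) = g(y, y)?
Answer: 186728266744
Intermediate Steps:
l(y) = y
((l(5) - 22)² - 355541)*(-135249 - 390373) = ((5 - 22)² - 355541)*(-135249 - 390373) = ((-17)² - 355541)*(-525622) = (289 - 355541)*(-525622) = -355252*(-525622) = 186728266744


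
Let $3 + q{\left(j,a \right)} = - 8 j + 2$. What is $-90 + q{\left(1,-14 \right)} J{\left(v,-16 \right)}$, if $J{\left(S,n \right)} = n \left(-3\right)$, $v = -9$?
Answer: $-522$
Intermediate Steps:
$q{\left(j,a \right)} = -1 - 8 j$ ($q{\left(j,a \right)} = -3 - \left(-2 + 8 j\right) = -1 - 8 j$)
$J{\left(S,n \right)} = - 3 n$
$-90 + q{\left(1,-14 \right)} J{\left(v,-16 \right)} = -90 + \left(-1 - 8\right) \left(\left(-3\right) \left(-16\right)\right) = -90 + \left(-1 - 8\right) 48 = -90 - 432 = -522$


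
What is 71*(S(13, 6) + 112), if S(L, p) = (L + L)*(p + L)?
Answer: 43026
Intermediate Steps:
S(L, p) = 2*L*(L + p) (S(L, p) = (2*L)*(L + p) = 2*L*(L + p))
71*(S(13, 6) + 112) = 71*(2*13*(13 + 6) + 112) = 71*(2*13*19 + 112) = 71*(494 + 112) = 71*606 = 43026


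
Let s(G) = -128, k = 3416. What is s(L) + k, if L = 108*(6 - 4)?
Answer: 3288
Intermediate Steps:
L = 216 (L = 108*2 = 216)
s(L) + k = -128 + 3416 = 3288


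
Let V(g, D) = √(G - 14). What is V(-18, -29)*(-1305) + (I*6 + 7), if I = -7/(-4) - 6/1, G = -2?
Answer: -37/2 - 5220*I ≈ -18.5 - 5220.0*I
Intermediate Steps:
I = -17/4 (I = -7*(-¼) - 6*1 = 7/4 - 6 = -17/4 ≈ -4.2500)
V(g, D) = 4*I (V(g, D) = √(-2 - 14) = √(-16) = 4*I)
V(-18, -29)*(-1305) + (I*6 + 7) = (4*I)*(-1305) + (-17/4*6 + 7) = -5220*I + (-51/2 + 7) = -5220*I - 37/2 = -37/2 - 5220*I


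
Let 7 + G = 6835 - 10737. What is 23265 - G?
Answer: 27174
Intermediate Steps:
G = -3909 (G = -7 + (6835 - 10737) = -7 - 3902 = -3909)
23265 - G = 23265 - 1*(-3909) = 23265 + 3909 = 27174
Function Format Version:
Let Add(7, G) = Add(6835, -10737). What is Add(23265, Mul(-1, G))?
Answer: 27174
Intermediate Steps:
G = -3909 (G = Add(-7, Add(6835, -10737)) = Add(-7, -3902) = -3909)
Add(23265, Mul(-1, G)) = Add(23265, Mul(-1, -3909)) = Add(23265, 3909) = 27174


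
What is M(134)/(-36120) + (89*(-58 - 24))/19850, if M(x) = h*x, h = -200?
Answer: 3354703/8962275 ≈ 0.37431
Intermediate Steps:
M(x) = -200*x
M(134)/(-36120) + (89*(-58 - 24))/19850 = -200*134/(-36120) + (89*(-58 - 24))/19850 = -26800*(-1/36120) + (89*(-82))*(1/19850) = 670/903 - 7298*1/19850 = 670/903 - 3649/9925 = 3354703/8962275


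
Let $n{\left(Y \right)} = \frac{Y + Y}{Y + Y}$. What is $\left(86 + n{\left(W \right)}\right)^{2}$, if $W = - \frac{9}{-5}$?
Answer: $7569$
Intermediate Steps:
$W = \frac{9}{5}$ ($W = \left(-9\right) \left(- \frac{1}{5}\right) = \frac{9}{5} \approx 1.8$)
$n{\left(Y \right)} = 1$ ($n{\left(Y \right)} = \frac{2 Y}{2 Y} = 2 Y \frac{1}{2 Y} = 1$)
$\left(86 + n{\left(W \right)}\right)^{2} = \left(86 + 1\right)^{2} = 87^{2} = 7569$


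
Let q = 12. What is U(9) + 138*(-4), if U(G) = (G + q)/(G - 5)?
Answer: -2187/4 ≈ -546.75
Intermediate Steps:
U(G) = (12 + G)/(-5 + G) (U(G) = (G + 12)/(G - 5) = (12 + G)/(-5 + G))
U(9) + 138*(-4) = (12 + 9)/(-5 + 9) + 138*(-4) = 21/4 - 552 = -2187/4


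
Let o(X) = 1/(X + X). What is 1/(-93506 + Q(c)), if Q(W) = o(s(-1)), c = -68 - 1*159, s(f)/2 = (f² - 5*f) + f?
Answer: -20/1870119 ≈ -1.0695e-5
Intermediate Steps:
s(f) = -8*f + 2*f² (s(f) = 2*((f² - 5*f) + f) = 2*(f² - 4*f) = -8*f + 2*f²)
o(X) = 1/(2*X)
c = -227 (c = -68 - 159 = -227)
Q(W) = 1/20 (Q(W) = 1/(2*((2*(-1)*(-4 - 1)))) = 1/(2*((2*(-1)*(-5)))) = (½)/10 = (½)*(⅒) = 1/20)
1/(-93506 + Q(c)) = 1/(-93506 + 1/20) = 1/(-1870119/20) = -20/1870119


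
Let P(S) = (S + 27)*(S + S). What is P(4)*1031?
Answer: 255688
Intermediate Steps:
P(S) = 2*S*(27 + S) (P(S) = (27 + S)*(2*S) = 2*S*(27 + S))
P(4)*1031 = (2*4*(27 + 4))*1031 = (2*4*31)*1031 = 248*1031 = 255688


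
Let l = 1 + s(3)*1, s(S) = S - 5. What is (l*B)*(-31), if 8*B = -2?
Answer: -31/4 ≈ -7.7500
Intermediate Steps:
B = -¼ (B = (⅛)*(-2) = -¼ ≈ -0.25000)
s(S) = -5 + S
l = -1 (l = 1 + (-5 + 3)*1 = 1 - 2*1 = 1 - 2 = -1)
(l*B)*(-31) = -1*(-¼)*(-31) = (¼)*(-31) = -31/4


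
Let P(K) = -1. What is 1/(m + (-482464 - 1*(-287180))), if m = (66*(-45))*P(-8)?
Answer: -1/192314 ≈ -5.1998e-6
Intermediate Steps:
m = 2970 (m = (66*(-45))*(-1) = -2970*(-1) = 2970)
1/(m + (-482464 - 1*(-287180))) = 1/(2970 + (-482464 - 1*(-287180))) = 1/(2970 + (-482464 + 287180)) = 1/(2970 - 195284) = 1/(-192314) = -1/192314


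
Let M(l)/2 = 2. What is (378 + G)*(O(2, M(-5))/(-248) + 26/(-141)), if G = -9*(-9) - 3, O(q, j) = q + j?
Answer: -138586/1457 ≈ -95.117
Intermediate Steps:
M(l) = 4 (M(l) = 2*2 = 4)
O(q, j) = j + q
G = 78 (G = 81 - 3 = 78)
(378 + G)*(O(2, M(-5))/(-248) + 26/(-141)) = (378 + 78)*((4 + 2)/(-248) + 26/(-141)) = 456*(6*(-1/248) + 26*(-1/141)) = 456*(-3/124 - 26/141) = 456*(-3647/17484) = -138586/1457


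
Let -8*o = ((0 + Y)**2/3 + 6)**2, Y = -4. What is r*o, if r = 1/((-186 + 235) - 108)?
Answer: 289/1062 ≈ 0.27213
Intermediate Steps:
r = -1/59 (r = 1/(49 - 108) = 1/(-59) = -1/59 ≈ -0.016949)
o = -289/18 (o = -((0 - 4)**2/3 + 6)**2/8 = -((-4)**2*(1/3) + 6)**2/8 = -(16*(1/3) + 6)**2/8 = -(16/3 + 6)**2/8 = -(34/3)**2/8 = -1/8*1156/9 = -289/18 ≈ -16.056)
r*o = -1/59*(-289/18) = 289/1062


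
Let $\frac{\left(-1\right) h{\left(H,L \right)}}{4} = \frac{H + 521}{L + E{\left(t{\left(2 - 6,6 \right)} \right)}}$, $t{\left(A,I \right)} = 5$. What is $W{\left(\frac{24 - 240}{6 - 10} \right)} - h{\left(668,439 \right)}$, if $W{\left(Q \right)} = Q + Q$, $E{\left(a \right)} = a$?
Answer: $\frac{13177}{111} \approx 118.71$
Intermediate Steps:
$W{\left(Q \right)} = 2 Q$
$h{\left(H,L \right)} = - \frac{4 \left(521 + H\right)}{5 + L}$ ($h{\left(H,L \right)} = - 4 \frac{H + 521}{L + 5} = - 4 \frac{521 + H}{5 + L} = - \frac{4 \left(521 + H\right)}{5 + L}$)
$W{\left(\frac{24 - 240}{6 - 10} \right)} - h{\left(668,439 \right)} = 2 \frac{24 - 240}{6 - 10} - \frac{4 \left(-521 - 668\right)}{5 + 439} = 2 \left(- \frac{216}{-4}\right) - \frac{4 \left(-521 - 668\right)}{444} = 2 \left(\left(-216\right) \left(- \frac{1}{4}\right)\right) - 4 \cdot \frac{1}{444} \left(-1189\right) = 2 \cdot 54 - - \frac{1189}{111} = 108 + \frac{1189}{111} = \frac{13177}{111}$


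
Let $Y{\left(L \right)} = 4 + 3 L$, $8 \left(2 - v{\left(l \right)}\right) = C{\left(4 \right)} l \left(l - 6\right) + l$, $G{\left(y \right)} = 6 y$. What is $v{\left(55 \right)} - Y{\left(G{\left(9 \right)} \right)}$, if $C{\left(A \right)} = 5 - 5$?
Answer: $- \frac{1367}{8} \approx -170.88$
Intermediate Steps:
$C{\left(A \right)} = 0$ ($C{\left(A \right)} = 5 - 5 = 0$)
$v{\left(l \right)} = 2 - \frac{l}{8}$ ($v{\left(l \right)} = 2 - \frac{0 l \left(l - 6\right) + l}{8} = 2 - \frac{0 l \left(-6 + l\right) + l}{8} = 2 - \frac{0 + l}{8} = 2 - \frac{l}{8}$)
$v{\left(55 \right)} - Y{\left(G{\left(9 \right)} \right)} = \left(2 - \frac{55}{8}\right) - \left(4 + 3 \cdot 6 \cdot 9\right) = \left(2 - \frac{55}{8}\right) - \left(4 + 3 \cdot 54\right) = - \frac{39}{8} - \left(4 + 162\right) = - \frac{39}{8} - 166 = - \frac{1367}{8}$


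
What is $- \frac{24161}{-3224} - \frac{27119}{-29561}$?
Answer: $\frac{801654977}{95304664} \approx 8.4115$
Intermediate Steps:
$- \frac{24161}{-3224} - \frac{27119}{-29561} = \left(-24161\right) \left(- \frac{1}{3224}\right) - - \frac{27119}{29561} = \frac{24161}{3224} + \frac{27119}{29561} = \frac{801654977}{95304664}$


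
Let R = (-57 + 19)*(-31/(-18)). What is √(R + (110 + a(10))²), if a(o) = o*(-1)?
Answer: √89411/3 ≈ 99.672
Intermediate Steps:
a(o) = -o
R = -589/9 (R = -(-1178)*(-1)/18 = -38*31/18 = -589/9 ≈ -65.444)
√(R + (110 + a(10))²) = √(-589/9 + (110 - 1*10)²) = √(-589/9 + (110 - 10)²) = √(-589/9 + 100²) = √(-589/9 + 10000) = √(89411/9) = √89411/3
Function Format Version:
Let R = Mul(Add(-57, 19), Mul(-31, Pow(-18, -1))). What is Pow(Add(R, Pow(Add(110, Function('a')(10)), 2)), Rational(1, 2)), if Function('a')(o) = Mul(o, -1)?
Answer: Mul(Rational(1, 3), Pow(89411, Rational(1, 2))) ≈ 99.672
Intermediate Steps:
Function('a')(o) = Mul(-1, o)
R = Rational(-589, 9) (R = Mul(-38, Mul(-31, Rational(-1, 18))) = Mul(-38, Rational(31, 18)) = Rational(-589, 9) ≈ -65.444)
Pow(Add(R, Pow(Add(110, Function('a')(10)), 2)), Rational(1, 2)) = Pow(Add(Rational(-589, 9), Pow(Add(110, Mul(-1, 10)), 2)), Rational(1, 2)) = Pow(Add(Rational(-589, 9), Pow(Add(110, -10), 2)), Rational(1, 2)) = Pow(Add(Rational(-589, 9), Pow(100, 2)), Rational(1, 2)) = Pow(Add(Rational(-589, 9), 10000), Rational(1, 2)) = Pow(Rational(89411, 9), Rational(1, 2)) = Mul(Rational(1, 3), Pow(89411, Rational(1, 2)))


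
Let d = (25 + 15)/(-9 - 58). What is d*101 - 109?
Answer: -11343/67 ≈ -169.30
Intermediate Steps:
d = -40/67 (d = 40/(-67) = 40*(-1/67) = -40/67 ≈ -0.59702)
d*101 - 109 = -40/67*101 - 109 = -4040/67 - 109 = -11343/67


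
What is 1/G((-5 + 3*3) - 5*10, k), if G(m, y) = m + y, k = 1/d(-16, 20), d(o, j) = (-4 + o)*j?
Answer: -400/18401 ≈ -0.021738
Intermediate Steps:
d(o, j) = j*(-4 + o)
k = -1/400 (k = 1/(20*(-4 - 16)) = 1/(20*(-20)) = 1/(-400) = -1/400 ≈ -0.0025000)
1/G((-5 + 3*3) - 5*10, k) = 1/(((-5 + 3*3) - 5*10) - 1/400) = 1/(((-5 + 9) - 50) - 1/400) = 1/((4 - 50) - 1/400) = 1/(-46 - 1/400) = 1/(-18401/400) = -400/18401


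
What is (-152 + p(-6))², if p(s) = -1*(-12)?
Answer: 19600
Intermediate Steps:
p(s) = 12
(-152 + p(-6))² = (-152 + 12)² = (-140)² = 19600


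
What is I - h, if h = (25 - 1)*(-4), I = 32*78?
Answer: 2592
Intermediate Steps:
I = 2496
h = -96 (h = 24*(-4) = -96)
I - h = 2496 - 1*(-96) = 2496 + 96 = 2592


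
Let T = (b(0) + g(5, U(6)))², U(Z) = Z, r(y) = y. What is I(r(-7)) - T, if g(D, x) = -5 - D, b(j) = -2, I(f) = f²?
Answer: -95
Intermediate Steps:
T = 144 (T = (-2 + (-5 - 1*5))² = (-2 + (-5 - 5))² = (-2 - 10)² = (-12)² = 144)
I(r(-7)) - T = (-7)² - 1*144 = 49 - 144 = -95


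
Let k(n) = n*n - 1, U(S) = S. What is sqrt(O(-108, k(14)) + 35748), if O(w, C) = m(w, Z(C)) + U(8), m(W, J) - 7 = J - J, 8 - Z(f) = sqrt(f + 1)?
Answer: sqrt(35763) ≈ 189.11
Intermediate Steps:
k(n) = -1 + n**2 (k(n) = n**2 - 1 = -1 + n**2)
Z(f) = 8 - sqrt(1 + f) (Z(f) = 8 - sqrt(f + 1) = 8 - sqrt(1 + f))
m(W, J) = 7 (m(W, J) = 7 + (J - J) = 7 + 0 = 7)
O(w, C) = 15 (O(w, C) = 7 + 8 = 15)
sqrt(O(-108, k(14)) + 35748) = sqrt(15 + 35748) = sqrt(35763)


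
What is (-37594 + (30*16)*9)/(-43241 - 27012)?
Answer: 33274/70253 ≈ 0.47363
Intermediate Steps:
(-37594 + (30*16)*9)/(-43241 - 27012) = (-37594 + 480*9)/(-70253) = (-37594 + 4320)*(-1/70253) = -33274*(-1/70253) = 33274/70253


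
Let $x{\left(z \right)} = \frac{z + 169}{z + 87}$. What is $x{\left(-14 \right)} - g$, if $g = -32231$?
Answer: $\frac{2353018}{73} \approx 32233.0$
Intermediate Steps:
$x{\left(z \right)} = \frac{169 + z}{87 + z}$
$x{\left(-14 \right)} - g = \frac{169 - 14}{87 - 14} - -32231 = \frac{1}{73} \cdot 155 + 32231 = \frac{155}{73} + 32231 = \frac{2353018}{73}$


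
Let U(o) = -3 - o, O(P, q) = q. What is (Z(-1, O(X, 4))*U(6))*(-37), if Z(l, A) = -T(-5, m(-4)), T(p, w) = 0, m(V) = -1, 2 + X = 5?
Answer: 0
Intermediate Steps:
X = 3 (X = -2 + 5 = 3)
Z(l, A) = 0 (Z(l, A) = -1*0 = 0)
(Z(-1, O(X, 4))*U(6))*(-37) = (0*(-3 - 1*6))*(-37) = (0*(-3 - 6))*(-37) = (0*(-9))*(-37) = 0*(-37) = 0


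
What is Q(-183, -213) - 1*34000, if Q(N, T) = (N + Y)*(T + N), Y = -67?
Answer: 65000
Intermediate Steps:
Q(N, T) = (-67 + N)*(N + T) (Q(N, T) = (N - 67)*(T + N) = (-67 + N)*(N + T))
Q(-183, -213) - 1*34000 = ((-183)² - 67*(-183) - 67*(-213) - 183*(-213)) - 1*34000 = (33489 + 12261 + 14271 + 38979) - 34000 = 99000 - 34000 = 65000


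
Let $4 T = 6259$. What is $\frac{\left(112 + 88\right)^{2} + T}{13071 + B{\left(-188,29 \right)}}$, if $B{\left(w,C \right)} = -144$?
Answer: $\frac{166259}{51708} \approx 3.2153$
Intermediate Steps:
$T = \frac{6259}{4}$ ($T = \frac{1}{4} \cdot 6259 = \frac{6259}{4} \approx 1564.8$)
$\frac{\left(112 + 88\right)^{2} + T}{13071 + B{\left(-188,29 \right)}} = \frac{\left(112 + 88\right)^{2} + \frac{6259}{4}}{13071 - 144} = \frac{200^{2} + \frac{6259}{4}}{12927} = \left(40000 + \frac{6259}{4}\right) \frac{1}{12927} = \frac{166259}{4} \cdot \frac{1}{12927} = \frac{166259}{51708}$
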